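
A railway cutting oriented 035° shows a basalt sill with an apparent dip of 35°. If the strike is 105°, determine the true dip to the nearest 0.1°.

36.7°

The section is 70° from the strike.
tan(true dip) = tan 35° / sin 70° = 0.7451
δ = arctan(0.7451) = 36.69°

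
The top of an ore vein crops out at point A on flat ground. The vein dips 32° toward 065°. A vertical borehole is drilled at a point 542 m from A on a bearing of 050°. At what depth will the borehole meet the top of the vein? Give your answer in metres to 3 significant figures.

The hole lies 15° from the dip direction, so the down-dip offset is 542 × cos 15° = 523.53 m.
Depth = down-dip offset × tan(dip) = 523.53 × tan 32° = 523.53 × 0.6249
Depth = 327.14 m

327 m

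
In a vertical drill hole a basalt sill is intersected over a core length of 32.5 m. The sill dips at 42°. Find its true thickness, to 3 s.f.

24.2 m

True thickness t = h · cos(dip) = 32.5 × cos 42°
t = 32.5 × 0.7431 = 24.152 m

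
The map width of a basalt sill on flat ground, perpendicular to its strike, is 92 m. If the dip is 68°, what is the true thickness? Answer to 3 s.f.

85.3 m

True thickness t = w · sin(dip) = 92 × sin 68°
t = 92 × 0.9272 = 85.301 m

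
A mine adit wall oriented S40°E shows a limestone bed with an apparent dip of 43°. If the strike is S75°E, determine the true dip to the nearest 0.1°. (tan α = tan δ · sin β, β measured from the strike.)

58.4°

β = acute angle between strike S75°E and section S40°E = 35°.
tan(true dip) = tan 43° / sin 35° = 1.6258
true dip = arctan 1.6258 = 58.40°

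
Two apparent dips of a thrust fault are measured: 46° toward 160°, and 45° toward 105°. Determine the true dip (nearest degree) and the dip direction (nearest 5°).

true dip 49°, dip direction 135°

Each apparent-dip line lies in the plane. As unit vectors (x east, y north, z up), v₁ plunges 46°→160° and v₂ plunges 45°→105°.
n = v₁ × v₂ = (0.330, -0.323, 0.402) (taken with n_z > 0).
Dip δ = arctan(|n_h|/n_z) = arctan(0.462/0.402) = 48.9°.
Dip direction = atan2(0.330, -0.323) = 134° (azimuth of n's horizontal projection).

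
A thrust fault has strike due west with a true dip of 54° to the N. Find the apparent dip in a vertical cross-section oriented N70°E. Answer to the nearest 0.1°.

The section lies 20° from the strike.
tan α = tan 54° × sin 20° = 1.3764 × 0.3420 = 0.4708
α = arctan(0.4708) = 25.21°

25.2°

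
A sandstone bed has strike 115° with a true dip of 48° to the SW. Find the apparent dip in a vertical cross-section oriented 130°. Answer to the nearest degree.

The strike is 115° and the section trends 130°; the acute angle between them is β = 15°.
tan α = tan 48° × sin 15° = 1.1106 × 0.2588 = 0.2874
α = arctan(0.2874) = 16.04°

16°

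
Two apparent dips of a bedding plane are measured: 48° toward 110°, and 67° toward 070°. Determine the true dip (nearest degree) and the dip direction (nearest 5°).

The two traces are lines in the plane: v₁ = (sin 110°·cos 48°, cos 110°·cos 48°, −sin 48°), v₂ = (sin 70°·cos 67°, cos 70°·cos 67°, −sin 67°).
The plane normal is n = v₁ × v₂ ∝ (0.310, 0.306, 0.168).
Dip δ = arctan(|n_h|/n_z) = arctan(0.436/0.168) = 68.9°.
Dip direction = azimuth of (n_x, n_y) = atan2(0.310, 0.306) = 45°.

true dip 69°, dip direction 045°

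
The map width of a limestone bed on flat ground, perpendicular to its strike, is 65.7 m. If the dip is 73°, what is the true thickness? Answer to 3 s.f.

True thickness t = w · sin(dip) = 65.7 × sin 73°
t = 65.7 × 0.9563 = 62.829 m

62.8 m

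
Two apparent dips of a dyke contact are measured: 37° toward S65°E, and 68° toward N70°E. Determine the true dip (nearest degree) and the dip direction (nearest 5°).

true dip 71°, dip direction 040°

Represent each trace as a vector plunging at its apparent dip toward its trend (east-north-up frame): v₁ = (0.724, -0.338, -0.602), v₂ = (0.352, 0.128, -0.927).
Cross product v₁ × v₂ gives the pole to the plane: n ∝ (0.390, 0.459, 0.212).
tan δ = √(n_x²+n_y²)/n_z = 0.603/0.212, so δ = 70.7°.
Dip direction = atan2(0.390, 0.459) = 40° (azimuth of n's horizontal projection).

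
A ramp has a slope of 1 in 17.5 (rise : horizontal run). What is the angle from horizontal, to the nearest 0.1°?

tan θ = 1/17.5 = 0.0571
θ = arctan(0.0571) = 3.27°

3.3°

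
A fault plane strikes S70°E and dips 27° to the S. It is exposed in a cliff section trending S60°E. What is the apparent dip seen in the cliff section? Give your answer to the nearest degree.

The strike is S70°E and the section trends S60°E; the acute angle between them is β = 10°.
tan(apparent dip) = tan 27° · sin 10° = 0.0885
α = arctan(0.0885) = 5.06°

5°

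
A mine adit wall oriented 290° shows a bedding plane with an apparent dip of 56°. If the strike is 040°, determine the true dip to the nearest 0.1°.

The section is 70° from the strike.
tan(true dip) = tan 56° / sin 70° = 1.5777
true dip = arctan 1.5777 = 57.63°

57.6°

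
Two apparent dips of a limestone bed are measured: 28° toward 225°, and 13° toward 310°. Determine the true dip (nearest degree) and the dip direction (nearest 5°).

true dip 29°, dip direction 245°

The two traces are lines in the plane: v₁ = (sin 225°·cos 28°, cos 225°·cos 28°, −sin 28°), v₂ = (sin 310°·cos 13°, cos 310°·cos 13°, −sin 13°).
The plane normal is n = v₁ × v₂ ∝ (-0.434, -0.210, 0.857).
True dip = arccos(n_z / |n|) = arccos(0.8714) = 29.4°.
Dip direction = atan2(-0.434, -0.210) = 244° (azimuth of n's horizontal projection).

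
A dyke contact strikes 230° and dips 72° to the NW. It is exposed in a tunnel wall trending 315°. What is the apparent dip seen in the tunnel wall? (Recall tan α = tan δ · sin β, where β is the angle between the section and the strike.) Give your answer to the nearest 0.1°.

71.9°

The strike is 230° and the section trends 315°; the acute angle between them is β = 85°.
tan α = tan 72° × sin 85° = 3.0777 × 0.9962 = 3.0660
α = arctan(3.0660) = 71.94°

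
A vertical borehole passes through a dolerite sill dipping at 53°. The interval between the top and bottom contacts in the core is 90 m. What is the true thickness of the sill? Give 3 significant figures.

True thickness t = h · cos(dip) = 90 × cos 53°
t = 90 × 0.6018 = 54.163 m

54.2 m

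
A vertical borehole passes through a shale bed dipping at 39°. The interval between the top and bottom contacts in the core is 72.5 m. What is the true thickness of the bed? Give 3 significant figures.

True thickness t = h · cos(dip) = 72.5 × cos 39°
t = 72.5 × 0.7771 = 56.343 m

56.3 m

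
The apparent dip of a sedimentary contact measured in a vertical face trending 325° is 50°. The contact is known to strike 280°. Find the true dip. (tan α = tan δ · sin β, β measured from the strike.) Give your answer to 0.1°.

The section is 45° from the strike.
tan(true dip) = tan 50° / sin 45° = 1.6854
true dip = arctan 1.6854 = 59.32°

59.3°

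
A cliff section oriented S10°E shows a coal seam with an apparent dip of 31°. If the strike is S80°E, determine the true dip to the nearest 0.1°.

32.6°

The section is 70° from the strike.
tan δ = tan α / sin β = tan 31° / sin 70° = 0.6009 / 0.9397 = 0.6394
δ = arctan(0.6394) = 32.60°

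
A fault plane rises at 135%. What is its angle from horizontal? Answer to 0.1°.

53.5°

tan θ = 135/100 = 1.3500
θ = arctan(1.3500) = 53.47°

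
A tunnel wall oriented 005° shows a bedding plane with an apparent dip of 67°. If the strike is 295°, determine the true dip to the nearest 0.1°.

The section is 70° from the strike.
tan(true dip) = tan 67° / sin 70° = 2.5070
true dip = arctan 2.5070 = 68.25°

68.3°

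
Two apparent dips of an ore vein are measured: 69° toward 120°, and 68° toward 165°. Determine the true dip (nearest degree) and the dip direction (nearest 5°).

true dip 70°, dip direction 140°

The two traces are lines in the plane: v₁ = (sin 120°·cos 69°, cos 120°·cos 69°, −sin 69°), v₂ = (sin 165°·cos 68°, cos 165°·cos 68°, −sin 68°).
The plane normal is n = v₁ × v₂ ∝ (0.172, -0.197, 0.095).
tan δ = √(n_x²+n_y²)/n_z = 0.261/0.095, so δ = 70.0°.
Dip direction = atan2(0.172, -0.197) = 139° (azimuth of n's horizontal projection).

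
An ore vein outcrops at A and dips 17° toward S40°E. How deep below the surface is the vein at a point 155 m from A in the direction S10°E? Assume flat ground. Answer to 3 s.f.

41.0 m

The hole lies 30° from the dip direction, so the down-dip offset is 155 × cos 30° = 134.23 m.
Depth = down-dip offset × tan(dip) = 134.23 × tan 17° = 134.23 × 0.3057
Depth = 41.04 m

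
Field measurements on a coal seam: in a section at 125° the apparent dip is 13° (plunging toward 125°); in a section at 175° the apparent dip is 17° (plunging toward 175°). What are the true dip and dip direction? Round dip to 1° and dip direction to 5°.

true dip 17°, dip direction 165°

Each apparent-dip line lies in the plane. As unit vectors (x east, y north, z up), v₁ plunges 13°→125° and v₂ plunges 17°→175°.
Cross product v₁ × v₂ gives the pole to the plane: n ∝ (0.051, -0.215, 0.714).
True dip = arccos(n_z / |n|) = arccos(0.9554) = 17.2°.
Dip direction = atan2(0.051, -0.215) = 167° (azimuth of n's horizontal projection).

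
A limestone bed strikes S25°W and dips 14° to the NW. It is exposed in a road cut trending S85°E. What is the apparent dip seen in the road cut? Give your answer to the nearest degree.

The section lies 70° from the strike.
tan α = tan 14° × sin 70° = 0.2493 × 0.9397 = 0.2343
α = arctan(0.2343) = 13.19°

13°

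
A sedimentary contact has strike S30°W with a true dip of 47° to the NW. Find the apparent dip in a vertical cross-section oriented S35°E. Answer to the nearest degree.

44°

The section lies 65° from the strike.
tan(apparent dip) = tan 47° · sin 65° = 0.9719
apparent dip = arctan 0.9719 = 44.18°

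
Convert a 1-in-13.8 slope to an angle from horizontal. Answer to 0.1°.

tan θ = 1/13.8 = 0.0725
θ = arctan(0.0725) = 4.14°

4.1°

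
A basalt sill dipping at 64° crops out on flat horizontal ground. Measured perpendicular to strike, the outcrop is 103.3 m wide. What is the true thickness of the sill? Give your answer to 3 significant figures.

True thickness t = w · sin(dip) = 103.3 × sin 64°
t = 103.3 × 0.8988 = 92.845 m

92.8 m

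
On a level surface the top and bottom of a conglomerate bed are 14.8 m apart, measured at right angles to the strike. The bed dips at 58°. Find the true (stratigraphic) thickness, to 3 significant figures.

12.6 m

True thickness t = w · sin(dip) = 14.8 × sin 58°
t = 14.8 × 0.8480 = 12.551 m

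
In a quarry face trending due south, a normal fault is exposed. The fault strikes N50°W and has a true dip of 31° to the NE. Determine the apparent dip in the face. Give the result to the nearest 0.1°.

24.7°

The section lies 50° from the strike.
tan α = tan 31° × sin 50° = 0.6009 × 0.7660 = 0.4603
apparent dip = arctan 0.4603 = 24.72°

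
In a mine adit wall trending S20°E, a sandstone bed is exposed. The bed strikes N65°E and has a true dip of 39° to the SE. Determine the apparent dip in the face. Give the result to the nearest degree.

Angle between strike (N65°E) and section (S20°E): β = 85°.
tan α = tan 39° × sin 85° = 0.8098 × 0.9962 = 0.8067
α = arctan(0.8067) = 38.89°

39°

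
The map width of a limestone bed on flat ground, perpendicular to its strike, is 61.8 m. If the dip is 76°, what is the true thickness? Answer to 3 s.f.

60.0 m

True thickness t = w · sin(dip) = 61.8 × sin 76°
t = 61.8 × 0.9703 = 59.964 m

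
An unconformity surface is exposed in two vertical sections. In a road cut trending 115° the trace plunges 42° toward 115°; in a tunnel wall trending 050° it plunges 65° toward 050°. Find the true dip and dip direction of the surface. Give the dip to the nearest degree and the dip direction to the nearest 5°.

The two traces are lines in the plane: v₁ = (sin 115°·cos 42°, cos 115°·cos 42°, −sin 42°), v₂ = (sin 50°·cos 65°, cos 50°·cos 65°, −sin 65°).
n = v₁ × v₂ = (0.466, 0.394, 0.285) (taken with n_z > 0).
Dip δ = arctan(|n_h|/n_z) = arctan(0.610/0.285) = 65.0°.
Dip direction = atan2(0.466, 0.394) = 50° (azimuth of n's horizontal projection).

true dip 65°, dip direction 050°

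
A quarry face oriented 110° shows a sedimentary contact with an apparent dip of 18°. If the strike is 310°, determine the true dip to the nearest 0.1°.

43.5°

β = acute angle between strike 310° and section 110° = 20°.
tan δ = tan α / sin β = tan 18° / sin 20° = 0.3249 / 0.3420 = 0.9500
true dip = arctan 0.9500 = 43.53°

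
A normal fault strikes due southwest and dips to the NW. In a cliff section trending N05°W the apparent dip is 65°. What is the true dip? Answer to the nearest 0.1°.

The section is 50° from the strike.
tan δ = tan α / sin β = tan 65° / sin 50° = 2.1445 / 0.7660 = 2.7995
true dip = arctan 2.7995 = 70.34°

70.3°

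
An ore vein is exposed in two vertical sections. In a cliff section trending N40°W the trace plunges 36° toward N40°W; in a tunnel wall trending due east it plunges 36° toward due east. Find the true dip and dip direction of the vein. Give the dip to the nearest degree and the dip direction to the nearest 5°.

true dip 60°, dip direction 025°

The two traces are lines in the plane: v₁ = (sin 320°·cos 36°, cos 320°·cos 36°, −sin 36°), v₂ = (sin 90°·cos 36°, cos 90°·cos 36°, −sin 36°).
n = v₁ × v₂ = (0.364, 0.781, 0.501) (taken with n_z > 0).
tan δ = √(n_x²+n_y²)/n_z = 0.862/0.501, so δ = 59.8°.
Dip direction = atan2(0.364, 0.781) = 25° (azimuth of n's horizontal projection).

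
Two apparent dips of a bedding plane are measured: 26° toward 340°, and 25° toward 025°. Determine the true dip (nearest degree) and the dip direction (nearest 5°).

true dip 27°, dip direction 000°

Represent each trace as a vector plunging at its apparent dip toward its trend (east-north-up frame): v₁ = (-0.307, 0.845, -0.438), v₂ = (0.383, 0.821, -0.423).
The plane normal is n = v₁ × v₂ ∝ (-0.003, 0.298, 0.576).
Dip δ = arctan(|n_h|/n_z) = arctan(0.298/0.576) = 27.3°.
The horizontal component of n points toward azimuth atan2(n_x, n_y) = 359°, the dip direction.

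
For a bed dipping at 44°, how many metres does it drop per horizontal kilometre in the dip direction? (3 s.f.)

966 m

drop per km = 1000 × tan 44° = 1000 × 0.9657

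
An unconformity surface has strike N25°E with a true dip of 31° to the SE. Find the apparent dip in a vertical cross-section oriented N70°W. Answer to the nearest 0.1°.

30.9°

Angle between strike (N25°E) and section (N70°W): β = 85°.
tan α = tan 31° × sin 85° = 0.6009 × 0.9962 = 0.5986
apparent dip = arctan 0.5986 = 30.90°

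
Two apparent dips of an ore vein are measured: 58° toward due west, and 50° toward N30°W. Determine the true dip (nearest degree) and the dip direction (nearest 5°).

true dip 59°, dip direction 285°

Represent each trace as a vector plunging at its apparent dip toward its trend (east-north-up frame): v₁ = (-0.530, -0.000, -0.848), v₂ = (-0.321, 0.557, -0.766).
Cross product v₁ × v₂ gives the pole to the plane: n ∝ (-0.472, 0.133, 0.295).
Dip δ = arctan(|n_h|/n_z) = arctan(0.491/0.295) = 59.0°.
The horizontal component of n points toward azimuth atan2(n_x, n_y) = 286°, the dip direction.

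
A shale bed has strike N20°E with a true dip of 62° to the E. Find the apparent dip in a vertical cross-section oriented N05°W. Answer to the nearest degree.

38°

The strike is N20°E and the section trends N05°W; the acute angle between them is β = 25°.
tan α = tan 62° × sin 25° = 1.8807 × 0.4226 = 0.7948
α = arctan(0.7948) = 38.48°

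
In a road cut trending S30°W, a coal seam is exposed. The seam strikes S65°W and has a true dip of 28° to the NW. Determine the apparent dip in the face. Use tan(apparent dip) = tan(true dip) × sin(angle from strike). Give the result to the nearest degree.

Angle between strike (S65°W) and section (S30°W): β = 35°.
tan(apparent dip) = tan 28° · sin 35° = 0.3050
apparent dip = arctan 0.3050 = 16.96°

17°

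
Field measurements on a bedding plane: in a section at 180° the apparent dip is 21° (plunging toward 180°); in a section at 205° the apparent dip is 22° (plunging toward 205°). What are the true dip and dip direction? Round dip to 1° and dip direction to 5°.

Each apparent-dip line lies in the plane. As unit vectors (x east, y north, z up), v₁ plunges 21°→180° and v₂ plunges 22°→205°.
n = v₁ × v₂ = (-0.049, -0.140, 0.366) (taken with n_z > 0).
True dip = arccos(n_z / |n|) = arccos(0.9265) = 22.1°.
Dip direction = azimuth of (n_x, n_y) = atan2(-0.049, -0.140) = 199°.

true dip 22°, dip direction 200°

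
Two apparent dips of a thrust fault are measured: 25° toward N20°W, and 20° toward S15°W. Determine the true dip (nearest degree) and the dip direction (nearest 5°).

Each apparent-dip line lies in the plane. As unit vectors (x east, y north, z up), v₁ plunges 25°→N20°W and v₂ plunges 20°→S15°W.
The plane normal is n = v₁ × v₂ ∝ (-0.675, -0.003, 0.488).
True dip = arccos(n_z / |n|) = arccos(0.5863) = 54.1°.
The horizontal component of n points toward azimuth atan2(n_x, n_y) = 270°, the dip direction.

true dip 54°, dip direction 270°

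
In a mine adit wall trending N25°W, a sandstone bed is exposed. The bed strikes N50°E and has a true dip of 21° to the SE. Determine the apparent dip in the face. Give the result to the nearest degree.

20°

Angle between strike (N50°E) and section (N25°W): β = 75°.
tan(apparent dip) = tan 21° · sin 75° = 0.3708
apparent dip = arctan 0.3708 = 20.34°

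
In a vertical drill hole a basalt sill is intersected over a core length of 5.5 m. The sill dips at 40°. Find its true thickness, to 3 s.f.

True thickness t = h · cos(dip) = 5.5 × cos 40°
t = 5.5 × 0.7660 = 4.213 m

4.21 m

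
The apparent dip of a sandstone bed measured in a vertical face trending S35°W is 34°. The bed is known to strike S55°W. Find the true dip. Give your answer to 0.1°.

β = acute angle between strike S55°W and section S35°W = 20°.
tan(true dip) = tan 34° / sin 20° = 1.9721
δ = arctan(1.9721) = 63.11°

63.1°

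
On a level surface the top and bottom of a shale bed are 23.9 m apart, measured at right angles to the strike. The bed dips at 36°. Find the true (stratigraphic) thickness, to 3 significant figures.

True thickness t = w · sin(dip) = 23.9 × sin 36°
t = 23.9 × 0.5878 = 14.048 m

14.0 m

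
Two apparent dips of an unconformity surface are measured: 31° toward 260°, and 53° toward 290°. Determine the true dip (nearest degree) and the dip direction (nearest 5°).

true dip 60°, dip direction 330°

Each apparent-dip line lies in the plane. As unit vectors (x east, y north, z up), v₁ plunges 31°→260° and v₂ plunges 53°→290°.
The plane normal is n = v₁ × v₂ ∝ (-0.225, 0.383, 0.258).
Dip δ = arctan(|n_h|/n_z) = arctan(0.444/0.258) = 59.8°.
Dip direction = atan2(-0.225, 0.383) = 330° (azimuth of n's horizontal projection).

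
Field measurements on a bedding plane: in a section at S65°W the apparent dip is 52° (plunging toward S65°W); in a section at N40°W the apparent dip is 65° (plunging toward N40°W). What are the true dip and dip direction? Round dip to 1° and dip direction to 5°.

true dip 66°, dip direction 300°

Represent each trace as a vector plunging at its apparent dip toward its trend (east-north-up frame): v₁ = (-0.558, -0.260, -0.788), v₂ = (-0.272, 0.324, -0.906).
Cross product v₁ × v₂ gives the pole to the plane: n ∝ (-0.491, 0.292, 0.251).
tan δ = √(n_x²+n_y²)/n_z = 0.571/0.251, so δ = 66.2°.
Dip direction = azimuth of (n_x, n_y) = atan2(-0.491, 0.292) = 301°.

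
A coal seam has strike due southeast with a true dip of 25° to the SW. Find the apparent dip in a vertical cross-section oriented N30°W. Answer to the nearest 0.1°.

The strike is due southeast and the section trends N30°W; the acute angle between them is β = 15°.
tan α = tan 25° × sin 15° = 0.4663 × 0.2588 = 0.1207
apparent dip = arctan 0.1207 = 6.88°

6.9°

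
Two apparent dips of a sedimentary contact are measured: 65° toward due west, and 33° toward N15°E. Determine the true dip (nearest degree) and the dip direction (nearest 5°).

The two traces are lines in the plane: v₁ = (sin 270°·cos 65°, cos 270°·cos 65°, −sin 65°), v₂ = (sin 15°·cos 33°, cos 15°·cos 33°, −sin 33°).
The plane normal is n = v₁ × v₂ ∝ (-0.734, 0.427, 0.342).
tan δ = √(n_x²+n_y²)/n_z = 0.849/0.342, so δ = 68.0°.
Dip direction = azimuth of (n_x, n_y) = atan2(-0.734, 0.427) = 300°.

true dip 68°, dip direction 300°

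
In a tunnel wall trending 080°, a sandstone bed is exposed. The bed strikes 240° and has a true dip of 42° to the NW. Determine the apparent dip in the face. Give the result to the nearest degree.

The strike is 240° and the section trends 080°; the acute angle between them is β = 20°.
tan(apparent dip) = tan 42° · sin 20° = 0.3080
apparent dip = arctan 0.3080 = 17.12°

17°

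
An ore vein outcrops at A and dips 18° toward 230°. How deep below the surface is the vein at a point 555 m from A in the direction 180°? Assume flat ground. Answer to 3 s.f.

116 m

The hole lies 50° from the dip direction, so the down-dip offset is 555 × cos 50° = 356.75 m.
Depth = down-dip offset × tan(dip) = 356.75 × tan 18° = 356.75 × 0.3249
Depth = 115.91 m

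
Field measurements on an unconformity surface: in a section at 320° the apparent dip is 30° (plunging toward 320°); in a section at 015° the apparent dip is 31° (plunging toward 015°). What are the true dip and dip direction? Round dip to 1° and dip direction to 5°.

Each apparent-dip line lies in the plane. As unit vectors (x east, y north, z up), v₁ plunges 30°→320° and v₂ plunges 31°→015°.
The plane normal is n = v₁ × v₂ ∝ (-0.072, 0.398, 0.608).
tan δ = √(n_x²+n_y²)/n_z = 0.404/0.608, so δ = 33.6°.
The horizontal component of n points toward azimuth atan2(n_x, n_y) = 350°, the dip direction.

true dip 34°, dip direction 350°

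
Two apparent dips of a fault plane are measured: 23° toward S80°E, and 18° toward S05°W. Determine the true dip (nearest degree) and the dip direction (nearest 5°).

The two traces are lines in the plane: v₁ = (sin 100°·cos 23°, cos 100°·cos 23°, −sin 23°), v₂ = (sin 185°·cos 18°, cos 185°·cos 18°, −sin 18°).
Cross product v₁ × v₂ gives the pole to the plane: n ∝ (0.321, -0.313, 0.872).
True dip = arccos(n_z / |n|) = arccos(0.8896) = 27.2°.
The horizontal component of n points toward azimuth atan2(n_x, n_y) = 134°, the dip direction.

true dip 27°, dip direction 135°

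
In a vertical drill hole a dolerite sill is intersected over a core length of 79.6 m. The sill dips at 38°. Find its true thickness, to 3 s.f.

True thickness t = h · cos(dip) = 79.6 × cos 38°
t = 79.6 × 0.7880 = 62.726 m

62.7 m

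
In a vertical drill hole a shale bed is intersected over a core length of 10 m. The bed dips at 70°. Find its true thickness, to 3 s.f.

True thickness t = h · cos(dip) = 10 × cos 70°
t = 10 × 0.3420 = 3.420 m

3.42 m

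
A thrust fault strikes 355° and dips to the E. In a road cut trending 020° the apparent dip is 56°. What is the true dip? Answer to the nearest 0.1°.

74.1°

The section is 25° from the strike.
tan δ = tan α / sin β = tan 56° / sin 25° = 1.4826 / 0.4226 = 3.5080
δ = arctan(3.5080) = 74.09°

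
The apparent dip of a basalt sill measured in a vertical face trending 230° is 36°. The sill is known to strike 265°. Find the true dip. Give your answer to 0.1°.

51.7°

The section is 35° from the strike.
tan δ = tan α / sin β = tan 36° / sin 35° = 0.7265 / 0.5736 = 1.2667
δ = arctan(1.2667) = 51.71°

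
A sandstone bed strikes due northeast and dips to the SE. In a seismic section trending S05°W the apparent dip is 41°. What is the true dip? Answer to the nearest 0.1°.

β = acute angle between strike due northeast and section S05°W = 40°.
tan(true dip) = tan 41° / sin 40° = 1.3524
true dip = arctan 1.3524 = 53.52°

53.5°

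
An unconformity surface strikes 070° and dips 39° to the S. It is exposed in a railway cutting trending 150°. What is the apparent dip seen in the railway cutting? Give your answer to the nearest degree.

Angle between strike (070°) and section (150°): β = 80°.
tan α = tan 39° × sin 80° = 0.8098 × 0.9848 = 0.7975
α = arctan(0.7975) = 38.57°

39°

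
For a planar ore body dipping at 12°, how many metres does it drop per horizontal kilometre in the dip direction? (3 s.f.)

drop per km = 1000 × tan 12° = 1000 × 0.2126

213 m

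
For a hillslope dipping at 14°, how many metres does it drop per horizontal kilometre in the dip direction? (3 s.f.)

249 m

drop per km = 1000 × tan 14° = 1000 × 0.2493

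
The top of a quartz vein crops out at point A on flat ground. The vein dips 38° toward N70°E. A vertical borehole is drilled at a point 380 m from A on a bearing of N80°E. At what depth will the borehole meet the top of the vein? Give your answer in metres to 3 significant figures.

292 m

The hole lies 10° from the dip direction, so the down-dip offset is 380 × cos 10° = 374.23 m.
Depth = down-dip offset × tan(dip) = 374.23 × tan 38° = 374.23 × 0.7813
Depth = 292.38 m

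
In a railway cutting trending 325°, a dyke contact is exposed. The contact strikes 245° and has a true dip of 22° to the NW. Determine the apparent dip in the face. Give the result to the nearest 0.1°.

21.7°

The section lies 80° from the strike.
tan α = tan 22° × sin 80° = 0.4040 × 0.9848 = 0.3979
α = arctan(0.3979) = 21.70°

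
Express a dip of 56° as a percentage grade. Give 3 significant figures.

148%

grade % = 100 × tan 56° = 100 × 1.4826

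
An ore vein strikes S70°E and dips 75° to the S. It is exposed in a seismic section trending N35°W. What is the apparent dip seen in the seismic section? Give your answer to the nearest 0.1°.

The strike is S70°E and the section trends N35°W; the acute angle between them is β = 35°.
tan α = tan 75° × sin 35° = 3.7321 × 0.5736 = 2.1406
α = arctan(2.1406) = 64.96°

65.0°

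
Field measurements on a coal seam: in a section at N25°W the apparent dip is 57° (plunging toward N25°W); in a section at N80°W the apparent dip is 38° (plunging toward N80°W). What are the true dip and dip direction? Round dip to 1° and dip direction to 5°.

true dip 57°, dip direction 340°

The two traces are lines in the plane: v₁ = (sin 335°·cos 57°, cos 335°·cos 57°, −sin 57°), v₂ = (sin 280°·cos 38°, cos 280°·cos 38°, −sin 38°).
The plane normal is n = v₁ × v₂ ∝ (-0.189, 0.509, 0.352).
tan δ = √(n_x²+n_y²)/n_z = 0.543/0.352, so δ = 57.1°.
Dip direction = azimuth of (n_x, n_y) = atan2(-0.189, 0.509) = 340°.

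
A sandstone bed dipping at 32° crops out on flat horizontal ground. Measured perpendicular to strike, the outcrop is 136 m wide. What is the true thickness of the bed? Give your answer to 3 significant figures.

72.1 m

True thickness t = w · sin(dip) = 136 × sin 32°
t = 136 × 0.5299 = 72.069 m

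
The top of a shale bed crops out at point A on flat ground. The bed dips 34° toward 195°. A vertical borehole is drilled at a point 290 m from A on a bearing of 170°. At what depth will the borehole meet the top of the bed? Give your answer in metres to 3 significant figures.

177 m

The hole lies 25° from the dip direction, so the down-dip offset is 290 × cos 25° = 262.83 m.
Depth = down-dip offset × tan(dip) = 262.83 × tan 34° = 262.83 × 0.6745
Depth = 177.28 m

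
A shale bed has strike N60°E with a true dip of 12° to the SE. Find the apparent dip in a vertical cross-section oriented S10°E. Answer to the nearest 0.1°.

Angle between strike (N60°E) and section (S10°E): β = 70°.
tan(apparent dip) = tan 12° · sin 70° = 0.1997
α = arctan(0.1997) = 11.30°

11.3°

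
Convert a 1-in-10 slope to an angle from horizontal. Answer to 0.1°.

5.7°

tan θ = 1/10 = 0.1000
θ = arctan(0.1000) = 5.71°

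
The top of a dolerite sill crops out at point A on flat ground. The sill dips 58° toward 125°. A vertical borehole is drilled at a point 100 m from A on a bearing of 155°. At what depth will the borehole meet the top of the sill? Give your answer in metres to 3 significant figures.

The hole lies 30° from the dip direction, so the down-dip offset is 100 × cos 30° = 86.60 m.
Depth = down-dip offset × tan(dip) = 86.60 × tan 58° = 86.60 × 1.6003
Depth = 138.59 m

139 m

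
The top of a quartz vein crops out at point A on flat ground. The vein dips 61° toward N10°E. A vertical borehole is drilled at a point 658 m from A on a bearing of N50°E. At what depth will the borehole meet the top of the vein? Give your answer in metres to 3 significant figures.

The hole lies 40° from the dip direction, so the down-dip offset is 658 × cos 40° = 504.06 m.
Depth = down-dip offset × tan(dip) = 504.06 × tan 61° = 504.06 × 1.8040
Depth = 909.34 m

909 m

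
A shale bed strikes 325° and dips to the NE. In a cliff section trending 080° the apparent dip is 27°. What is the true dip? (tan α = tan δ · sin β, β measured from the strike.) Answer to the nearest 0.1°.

The section is 65° from the strike.
tan(true dip) = tan 27° / sin 65° = 0.5622
δ = arctan(0.5622) = 29.34°

29.3°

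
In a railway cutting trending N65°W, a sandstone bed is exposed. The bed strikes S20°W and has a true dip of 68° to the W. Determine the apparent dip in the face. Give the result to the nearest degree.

68°

The strike is S20°W and the section trends N65°W; the acute angle between them is β = 85°.
tan(apparent dip) = tan 68° · sin 85° = 2.4657
apparent dip = arctan 2.4657 = 67.92°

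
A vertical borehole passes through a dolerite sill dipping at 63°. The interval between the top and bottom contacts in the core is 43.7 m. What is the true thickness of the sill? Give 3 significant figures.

19.8 m

True thickness t = h · cos(dip) = 43.7 × cos 63°
t = 43.7 × 0.4540 = 19.839 m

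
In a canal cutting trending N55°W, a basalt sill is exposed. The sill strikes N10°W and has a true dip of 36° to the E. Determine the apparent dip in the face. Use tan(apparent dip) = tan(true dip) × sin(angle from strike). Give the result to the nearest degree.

The section lies 45° from the strike.
tan α = tan 36° × sin 45° = 0.7265 × 0.7071 = 0.5137
apparent dip = arctan 0.5137 = 27.19°

27°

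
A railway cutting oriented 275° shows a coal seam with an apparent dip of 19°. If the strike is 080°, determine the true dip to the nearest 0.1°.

The section is 15° from the strike.
tan δ = tan α / sin β = tan 19° / sin 15° = 0.3443 / 0.2588 = 1.3304
true dip = arctan 1.3304 = 53.07°

53.1°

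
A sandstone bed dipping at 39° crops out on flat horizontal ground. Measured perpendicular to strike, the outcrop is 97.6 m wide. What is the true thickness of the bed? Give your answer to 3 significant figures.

61.4 m

True thickness t = w · sin(dip) = 97.6 × sin 39°
t = 97.6 × 0.6293 = 61.422 m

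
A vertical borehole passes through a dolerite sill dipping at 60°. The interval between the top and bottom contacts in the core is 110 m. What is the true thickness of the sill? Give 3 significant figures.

55.0 m

True thickness t = h · cos(dip) = 110 × cos 60°
t = 110 × 0.5000 = 55.000 m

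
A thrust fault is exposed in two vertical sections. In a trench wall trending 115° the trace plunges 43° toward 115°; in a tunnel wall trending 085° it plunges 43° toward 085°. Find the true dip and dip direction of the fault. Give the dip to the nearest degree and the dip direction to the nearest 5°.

true dip 44°, dip direction 100°

The two traces are lines in the plane: v₁ = (sin 115°·cos 43°, cos 115°·cos 43°, −sin 43°), v₂ = (sin 85°·cos 43°, cos 85°·cos 43°, −sin 43°).
The plane normal is n = v₁ × v₂ ∝ (0.254, -0.045, 0.267).
Dip δ = arctan(|n_h|/n_z) = arctan(0.258/0.267) = 44.0°.
Dip direction = azimuth of (n_x, n_y) = atan2(0.254, -0.045) = 100°.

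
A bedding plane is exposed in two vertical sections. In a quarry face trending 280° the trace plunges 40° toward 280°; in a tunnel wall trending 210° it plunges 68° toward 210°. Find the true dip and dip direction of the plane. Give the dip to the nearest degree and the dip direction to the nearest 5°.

Represent each trace as a vector plunging at its apparent dip toward its trend (east-north-up frame): v₁ = (-0.754, 0.133, -0.643), v₂ = (-0.187, -0.324, -0.927).
The plane normal is n = v₁ × v₂ ∝ (-0.332, -0.579, 0.270).
Dip δ = arctan(|n_h|/n_z) = arctan(0.667/0.270) = 68.0°.
Dip direction = atan2(-0.332, -0.579) = 210° (azimuth of n's horizontal projection).

true dip 68°, dip direction 210°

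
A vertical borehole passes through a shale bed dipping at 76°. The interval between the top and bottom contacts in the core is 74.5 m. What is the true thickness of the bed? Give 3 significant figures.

True thickness t = h · cos(dip) = 74.5 × cos 76°
t = 74.5 × 0.2419 = 18.023 m

18.0 m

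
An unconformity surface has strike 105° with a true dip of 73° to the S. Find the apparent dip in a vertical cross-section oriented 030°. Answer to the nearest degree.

The strike is 105° and the section trends 030°; the acute angle between them is β = 75°.
tan(apparent dip) = tan 73° · sin 75° = 3.1594
apparent dip = arctan 3.1594 = 72.44°

72°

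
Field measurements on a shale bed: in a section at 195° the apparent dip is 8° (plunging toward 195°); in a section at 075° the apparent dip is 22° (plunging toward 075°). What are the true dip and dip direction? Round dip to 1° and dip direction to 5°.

Each apparent-dip line lies in the plane. As unit vectors (x east, y north, z up), v₁ plunges 8°→195° and v₂ plunges 22°→075°.
The plane normal is n = v₁ × v₂ ∝ (0.392, -0.221, 0.795).
True dip = arccos(n_z / |n|) = arccos(0.8705) = 29.5°.
Dip direction = azimuth of (n_x, n_y) = atan2(0.392, -0.221) = 119°.

true dip 29°, dip direction 120°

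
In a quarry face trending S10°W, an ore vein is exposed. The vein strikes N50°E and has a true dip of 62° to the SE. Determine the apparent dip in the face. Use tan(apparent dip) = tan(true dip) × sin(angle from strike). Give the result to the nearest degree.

50°

Angle between strike (N50°E) and section (S10°W): β = 40°.
tan(apparent dip) = tan 62° · sin 40° = 1.2089
α = arctan(1.2089) = 50.40°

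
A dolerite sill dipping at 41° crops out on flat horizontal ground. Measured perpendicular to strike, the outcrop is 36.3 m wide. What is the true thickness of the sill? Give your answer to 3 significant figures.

True thickness t = w · sin(dip) = 36.3 × sin 41°
t = 36.3 × 0.6561 = 23.815 m

23.8 m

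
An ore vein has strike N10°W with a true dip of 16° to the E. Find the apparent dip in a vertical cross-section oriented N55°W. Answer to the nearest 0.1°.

11.5°

The section lies 45° from the strike.
tan(apparent dip) = tan 16° · sin 45° = 0.2028
apparent dip = arctan 0.2028 = 11.46°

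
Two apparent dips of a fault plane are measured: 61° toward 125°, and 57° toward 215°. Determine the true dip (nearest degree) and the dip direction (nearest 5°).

true dip 67°, dip direction 165°

Represent each trace as a vector plunging at its apparent dip toward its trend (east-north-up frame): v₁ = (0.397, -0.278, -0.875), v₂ = (-0.312, -0.446, -0.839).
Cross product v₁ × v₂ gives the pole to the plane: n ∝ (0.157, -0.606, 0.264).
Dip δ = arctan(|n_h|/n_z) = arctan(0.626/0.264) = 67.1°.
The horizontal component of n points toward azimuth atan2(n_x, n_y) = 165°, the dip direction.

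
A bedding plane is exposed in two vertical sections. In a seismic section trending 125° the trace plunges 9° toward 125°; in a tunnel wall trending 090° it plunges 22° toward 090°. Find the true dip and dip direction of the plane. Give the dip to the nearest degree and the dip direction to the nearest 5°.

true dip 27°, dip direction 055°

The two traces are lines in the plane: v₁ = (sin 125°·cos 9°, cos 125°·cos 9°, −sin 9°), v₂ = (sin 90°·cos 22°, cos 90°·cos 22°, −sin 22°).
n = v₁ × v₂ = (0.212, 0.158, 0.525) (taken with n_z > 0).
True dip = arccos(n_z / |n|) = arccos(0.8931) = 26.7°.
Dip direction = atan2(0.212, 0.158) = 53° (azimuth of n's horizontal projection).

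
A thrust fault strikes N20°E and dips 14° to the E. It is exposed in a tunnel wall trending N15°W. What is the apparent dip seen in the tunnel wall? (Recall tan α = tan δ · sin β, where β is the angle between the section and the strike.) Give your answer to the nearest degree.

Angle between strike (N20°E) and section (N15°W): β = 35°.
tan α = tan 14° × sin 35° = 0.2493 × 0.5736 = 0.1430
apparent dip = arctan 0.1430 = 8.14°

8°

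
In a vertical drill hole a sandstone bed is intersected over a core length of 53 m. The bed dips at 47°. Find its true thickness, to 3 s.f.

36.1 m

True thickness t = h · cos(dip) = 53 × cos 47°
t = 53 × 0.6820 = 36.146 m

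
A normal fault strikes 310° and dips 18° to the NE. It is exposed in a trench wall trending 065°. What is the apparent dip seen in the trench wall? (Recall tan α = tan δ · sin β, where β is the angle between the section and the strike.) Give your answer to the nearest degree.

16°

Angle between strike (310°) and section (065°): β = 65°.
tan α = tan 18° × sin 65° = 0.3249 × 0.9063 = 0.2945
apparent dip = arctan 0.2945 = 16.41°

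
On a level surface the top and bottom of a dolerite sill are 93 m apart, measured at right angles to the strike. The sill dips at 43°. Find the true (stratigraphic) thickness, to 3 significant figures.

63.4 m

True thickness t = w · sin(dip) = 93 × sin 43°
t = 93 × 0.6820 = 63.426 m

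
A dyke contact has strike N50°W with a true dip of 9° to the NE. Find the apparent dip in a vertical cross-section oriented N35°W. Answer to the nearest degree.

The strike is N50°W and the section trends N35°W; the acute angle between them is β = 15°.
tan α = tan 9° × sin 15° = 0.1584 × 0.2588 = 0.0410
α = arctan(0.0410) = 2.35°

2°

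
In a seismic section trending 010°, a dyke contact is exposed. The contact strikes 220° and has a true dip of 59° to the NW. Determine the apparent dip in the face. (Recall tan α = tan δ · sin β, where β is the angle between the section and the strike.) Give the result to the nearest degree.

The strike is 220° and the section trends 010°; the acute angle between them is β = 30°.
tan(apparent dip) = tan 59° · sin 30° = 0.8321
apparent dip = arctan 0.8321 = 39.77°

40°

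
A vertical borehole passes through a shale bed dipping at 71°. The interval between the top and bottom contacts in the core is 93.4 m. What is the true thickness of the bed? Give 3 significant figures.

True thickness t = h · cos(dip) = 93.4 × cos 71°
t = 93.4 × 0.3256 = 30.408 m

30.4 m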